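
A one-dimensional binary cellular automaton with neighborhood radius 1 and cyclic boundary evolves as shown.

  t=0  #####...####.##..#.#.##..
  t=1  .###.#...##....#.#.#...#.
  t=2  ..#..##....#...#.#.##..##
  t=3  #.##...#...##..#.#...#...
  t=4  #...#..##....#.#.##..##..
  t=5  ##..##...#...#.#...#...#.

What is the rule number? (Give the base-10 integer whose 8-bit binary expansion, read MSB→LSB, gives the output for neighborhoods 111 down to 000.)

148

  ###|#  b7=1 t=0,i=1
  ##.|.  b6=0 t=0,i=4
  #.#|.  b5=0 t=0,i=12
  #..|#  b4=1 t=0,i=5
  .##|.  b3=0 t=0,i=0
  .#.|#  b2=1 t=0,i=17
  ..#|.  b1=0 t=0,i=7
  ...|.  b0=0 t=0,i=6
  bits 10010100 = 148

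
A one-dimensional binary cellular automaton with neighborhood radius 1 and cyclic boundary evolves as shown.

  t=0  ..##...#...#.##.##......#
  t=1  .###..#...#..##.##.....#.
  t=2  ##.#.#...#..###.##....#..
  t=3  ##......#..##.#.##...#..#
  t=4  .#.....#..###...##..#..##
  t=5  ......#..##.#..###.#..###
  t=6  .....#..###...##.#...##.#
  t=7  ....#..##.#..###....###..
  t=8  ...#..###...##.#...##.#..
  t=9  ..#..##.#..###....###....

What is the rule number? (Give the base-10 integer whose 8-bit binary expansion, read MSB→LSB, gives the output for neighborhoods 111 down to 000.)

74

  nb ###: next=.  (t=1,i=2, bit7=0)
  nb ##.: next=#  (t=0,i=3, bit6=1)
  nb #.#: next=.  (t=0,i=12, bit5=0)
  nb #..: next=.  (t=0,i=0, bit4=0)
  nb .##: next=#  (t=0,i=2, bit3=1)
  nb .#.: next=.  (t=0,i=7, bit2=0)
  nb ..#: next=#  (t=0,i=1, bit1=1)
  nb ...: next=.  (t=0,i=5, bit0=0)
  bits 01001010 = 74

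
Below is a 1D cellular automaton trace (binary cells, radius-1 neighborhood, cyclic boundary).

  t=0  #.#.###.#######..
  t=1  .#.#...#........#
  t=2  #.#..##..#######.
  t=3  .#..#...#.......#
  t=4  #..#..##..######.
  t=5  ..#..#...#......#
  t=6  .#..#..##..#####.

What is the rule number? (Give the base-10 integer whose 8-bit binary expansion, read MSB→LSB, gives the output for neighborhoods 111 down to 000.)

35

  ###|.  b7=0 t=0,i=5
  ##.|.  b6=0 t=0,i=6
  #.#|#  b5=1 t=0,i=1
  #..|.  b4=0 t=0,i=15
  .##|.  b3=0 t=0,i=4
  .#.|.  b2=0 t=0,i=0
  ..#|#  b1=1 t=0,i=16
  ...|#  b0=1 t=1,i=5
  bits 00100011 = 35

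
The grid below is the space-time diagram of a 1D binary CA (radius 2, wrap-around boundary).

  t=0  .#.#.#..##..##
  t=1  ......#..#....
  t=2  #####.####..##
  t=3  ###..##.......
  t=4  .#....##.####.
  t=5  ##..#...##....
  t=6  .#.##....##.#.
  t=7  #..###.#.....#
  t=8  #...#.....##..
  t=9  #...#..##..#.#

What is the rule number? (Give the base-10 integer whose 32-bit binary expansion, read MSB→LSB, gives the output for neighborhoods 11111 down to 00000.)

  #####|#  b31=1 t=2,i=0
  ####.|.  b30=0 t=2,i=3
  ###.#|.  b29=0 t=2,i=4
  ###..|.  b28=0 t=2,i=9
  ##.##|#  b27=1 t=2,i=5
  ##.#.|.  b26=0 t=0,i=0
  ##..#|.  b25=0 t=0,i=10
  ##...|#  b24=1 t=3,i=7
  #.###|#  b23=1 t=2,i=6
  #.##.|#  b22=1 t=6,i=3
  #.#.#|.  b21=0 t=0,i=1
  #.#..|.  b20=0 t=0,i=5
  #..##|.  b19=0 t=0,i=7
  #..#.|#  b18=1 t=1,i=8
  #...#|.  b17=0 t=5,i=6
  #....|.  b16=0 t=1,i=11
  .####|.  b15=0 t=2,i=7
  .###.|#  b14=1 t=3,i=1
  .##.#|.  b13=0 t=0,i=13
  .##..|#  b12=1 t=0,i=9
  .#.##|.  b11=0 t=6,i=2
  .#.#.|.  b10=0 t=0,i=2
  .#..#|#  b9=1 t=0,i=6
  .#...|.  b8=0 t=1,i=10
  ..###|.  b7=0 t=2,i=12
  ..##.|.  b6=0 t=0,i=8
  ..#.#|.  b5=0 t=6,i=1
  ..#..|#  b4=1 t=1,i=6
  ...##|.  b3=0 t=3,i=13
  ...#.|.  b2=0 t=1,i=5
  ....#|#  b1=1 t=1,i=4
  .....|#  b0=1 t=1,i=0
  bits 10001001110001000101001000010011 = 2311344659

2311344659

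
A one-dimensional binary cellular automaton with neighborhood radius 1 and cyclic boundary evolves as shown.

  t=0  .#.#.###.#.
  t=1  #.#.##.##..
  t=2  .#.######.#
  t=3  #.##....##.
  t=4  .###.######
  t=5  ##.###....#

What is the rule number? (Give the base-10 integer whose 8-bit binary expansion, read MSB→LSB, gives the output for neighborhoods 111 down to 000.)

107

  ### -> .   bit 7 = 0  t=0,i=6
  ##. -> #   bit 6 = 1  t=0,i=7
  #.# -> #   bit 5 = 1  t=0,i=2
  #.. -> .   bit 4 = 0  t=0,i=10
  .## -> #   bit 3 = 1  t=0,i=5
  .#. -> .   bit 2 = 0  t=0,i=1
  ..# -> #   bit 1 = 1  t=0,i=0
  ... -> #   bit 0 = 1  t=3,i=5
  bits 01101011 = 107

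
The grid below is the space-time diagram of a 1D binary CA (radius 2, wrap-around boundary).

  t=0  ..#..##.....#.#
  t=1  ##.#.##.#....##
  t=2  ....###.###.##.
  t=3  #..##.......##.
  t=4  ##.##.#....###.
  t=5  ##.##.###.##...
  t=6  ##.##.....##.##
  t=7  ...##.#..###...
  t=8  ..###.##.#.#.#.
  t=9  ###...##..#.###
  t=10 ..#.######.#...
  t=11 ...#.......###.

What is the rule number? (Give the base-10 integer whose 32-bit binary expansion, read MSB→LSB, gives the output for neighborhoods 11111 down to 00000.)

307707848

  #####|.  b31=0 t=9,i=0
  ####.|.  b30=0 t=1,i=0
  ###.#|.  b29=0 t=1,i=1
  ###..|#  b28=1 t=7,i=11
  ##.##|.  b27=0 t=2,i=7
  ##.#.|.  b26=0 t=1,i=2
  ##..#|#  b25=1 t=9,i=8
  ##...|.  b24=0 t=0,i=7
  #.###|.  b23=0 t=2,i=8
  #.##.|#  b22=1 t=1,i=5
  #.#.#|.  b21=0 t=1,i=3
  #.#..|#  b20=1 t=0,i=14
  #..##|.  b19=0 t=0,i=4
  #..#.|#  b18=1 t=0,i=1
  #...#|#  b17=1 t=5,i=13
  #....|#  b16=1 t=0,i=8
  .####|.  b15=0 t=1,i=14
  .###.|.  b14=0 t=2,i=5
  .##.#|#  b13=1 t=1,i=6
  .##..|#  b12=1 t=0,i=6
  .#.##|#  b11=1 t=1,i=4
  .#.#.|#  b10=1 t=0,i=13
  .#..#|#  b9=1 t=0,i=0
  .#...|#  b8=1 t=1,i=9
  ..###|#  b7=1 t=1,i=13
  ..##.|#  b6=1 t=0,i=5
  ..#.#|.  b5=0 t=0,i=12
  ..#..|.  b4=0 t=0,i=2
  ...##|#  b3=1 t=1,i=12
  ...#.|.  b2=0 t=0,i=11
  ....#|.  b1=0 t=0,i=10
  .....|.  b0=0 t=0,i=9
  bits 00010010010101110011111111001000 = 307707848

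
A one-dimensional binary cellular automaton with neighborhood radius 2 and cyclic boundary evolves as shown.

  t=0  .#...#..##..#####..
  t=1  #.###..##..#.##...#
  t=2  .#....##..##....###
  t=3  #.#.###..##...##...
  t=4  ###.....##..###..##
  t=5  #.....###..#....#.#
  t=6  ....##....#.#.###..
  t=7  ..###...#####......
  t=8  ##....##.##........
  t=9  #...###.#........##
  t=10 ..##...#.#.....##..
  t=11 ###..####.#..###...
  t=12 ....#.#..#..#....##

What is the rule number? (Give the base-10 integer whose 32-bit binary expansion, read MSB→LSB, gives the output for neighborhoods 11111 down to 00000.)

  #####|#  b31=1 t=0,i=14
  ####.|.  b30=0 t=0,i=15
  ###.#|.  b29=0 t=2,i=18
  ###..|.  b28=0 t=0,i=16
  ##.##|#  b27=1 t=1,i=1
  ##.#.|#  b26=1 t=2,i=0
  ##..#|.  b25=0 t=0,i=10
  ##...|.  b24=0 t=0,i=17
  #.###|.  b23=0 t=1,i=2
  #.##.|.  b22=0 t=1,i=13
  #.#.#|#  b21=1 t=3,i=2
  #.#..|.  b20=0 t=2,i=1
  #..##|#  b19=1 t=0,i=7
  #..#.|#  b18=1 t=1,i=10
  #...#|#  b17=1 t=0,i=3
  #....|.  b16=0 t=2,i=3
  .####|#  b15=1 t=0,i=13
  .###.|.  b14=0 t=1,i=3
  .##.#|.  b13=0 t=1,i=0
  .##..|.  b12=0 t=0,i=9
  .#.##|.  b11=0 t=1,i=12
  .#.#.|#  b10=1 t=3,i=1
  .#..#|.  b9=0 t=0,i=6
  .#...|#  b8=1 t=0,i=2
  ..###|.  b7=0 t=0,i=12
  ..##.|#  b6=1 t=0,i=8
  ..#.#|#  b5=1 t=1,i=11
  ..#..|.  b4=0 t=0,i=1
  ...##|#  b3=1 t=1,i=17
  ...#.|#  b2=1 t=0,i=0
  ....#|#  b1=1 t=2,i=4
  .....|.  b0=0 t=4,i=5
  bits 10001100001011101000010101101110 = 2351859054

2351859054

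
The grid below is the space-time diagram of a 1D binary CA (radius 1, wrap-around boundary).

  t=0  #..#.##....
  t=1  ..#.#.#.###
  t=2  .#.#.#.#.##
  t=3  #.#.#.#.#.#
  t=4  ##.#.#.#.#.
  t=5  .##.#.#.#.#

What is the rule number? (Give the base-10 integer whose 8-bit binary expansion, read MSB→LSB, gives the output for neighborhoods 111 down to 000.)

227

  [7] ### => #  t=1,i=9
  [6] ##. => #  t=0,i=6
  [5] #.# => #  t=0,i=4
  [4] #.. => .  t=0,i=1
  [3] .## => .  t=0,i=5
  [2] .#. => .  t=0,i=0
  [1] ..# => #  t=0,i=2
  [0] ... => #  t=0,i=8
  bits 11100011 = 227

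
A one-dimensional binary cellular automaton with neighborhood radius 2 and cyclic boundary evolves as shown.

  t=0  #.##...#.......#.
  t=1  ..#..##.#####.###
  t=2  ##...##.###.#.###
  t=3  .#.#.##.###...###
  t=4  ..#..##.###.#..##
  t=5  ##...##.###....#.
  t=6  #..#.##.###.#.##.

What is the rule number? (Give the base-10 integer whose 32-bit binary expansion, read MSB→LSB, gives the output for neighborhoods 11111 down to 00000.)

2999444837

  [31] ##### => #  t=1,i=10
  [30] ####. => .  t=1,i=11
  [29] ###.# => #  t=1,i=12
  [28] ###.. => #  t=1,i=16
  [27] ##.## => .  t=1,i=7
  [26] ##.#. => .  t=2,i=11
  [25] ##..# => #  t=1,i=0
  [24] ##... => .  t=0,i=4
  [23] #.### => #  t=1,i=8
  [22] #.##. => #  t=0,i=2
  [21] #.#.# => .  t=0,i=0
  [20] #.#.. => .  t=4,i=12
  [19] #..## => .  t=1,i=4
  [18] #..#. => #  t=1,i=1
  [17] #...# => #  t=0,i=5
  [16] #.... => #  t=0,i=9
  [15] .#### => #  t=1,i=9
  [14] .###. => #  t=1,i=15
  [13] .##.# => #  t=1,i=6
  [12] .##.. => .  t=0,i=3
  [11] .#.## => .  t=0,i=1
  [10] .#.#. => #  t=0,i=16
  [9] .#..# => .  t=1,i=3
  [8] .#... => #  t=0,i=8
  [7] ..### => .  t=3,i=14
  [6] ..##. => #  t=1,i=5
  [5] ..#.# => #  t=0,i=15
  [4] ..#.. => .  t=0,i=7
  [3] ...## => .  t=2,i=4
  [2] ...#. => #  t=0,i=6
  [1] ....# => .  t=0,i=13
  [0] ..... => #  t=0,i=10
  bits 10110010110001111110010101100101 = 2999444837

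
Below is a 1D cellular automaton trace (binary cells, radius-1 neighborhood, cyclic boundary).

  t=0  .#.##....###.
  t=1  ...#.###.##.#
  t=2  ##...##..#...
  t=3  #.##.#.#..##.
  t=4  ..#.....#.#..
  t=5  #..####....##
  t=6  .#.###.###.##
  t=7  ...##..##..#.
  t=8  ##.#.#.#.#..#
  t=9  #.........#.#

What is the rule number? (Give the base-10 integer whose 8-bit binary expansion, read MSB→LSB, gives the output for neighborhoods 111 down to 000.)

153

  [7] ### => #  t=0,i=10
  [6] ##. => .  t=0,i=4
  [5] #.# => .  t=0,i=2
  [4] #.. => #  t=0,i=5
  [3] .## => #  t=0,i=3
  [2] .#. => .  t=0,i=1
  [1] ..# => .  t=0,i=0
  [0] ... => #  t=0,i=6
  bits 10011001 = 153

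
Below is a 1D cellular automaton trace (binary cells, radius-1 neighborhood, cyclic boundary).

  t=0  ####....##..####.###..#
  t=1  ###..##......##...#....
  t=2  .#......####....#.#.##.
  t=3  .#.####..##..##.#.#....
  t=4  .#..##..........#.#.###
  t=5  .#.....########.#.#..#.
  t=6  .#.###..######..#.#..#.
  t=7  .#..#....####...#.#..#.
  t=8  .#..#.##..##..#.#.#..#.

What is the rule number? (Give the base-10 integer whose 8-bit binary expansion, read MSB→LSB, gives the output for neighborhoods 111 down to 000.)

  ### -> #   bit 7 = 1  t=0,i=0
  ##. -> .   bit 6 = 0  t=0,i=3
  #.# -> .   bit 5 = 0  t=0,i=16
  #.. -> .   bit 4 = 0  t=0,i=4
  .## -> .   bit 3 = 0  t=0,i=8
  .#. -> #   bit 2 = 1  t=1,i=18
  ..# -> .   bit 1 = 0  t=0,i=7
  ... -> #   bit 0 = 1  t=0,i=5
  bits 10000101 = 133

133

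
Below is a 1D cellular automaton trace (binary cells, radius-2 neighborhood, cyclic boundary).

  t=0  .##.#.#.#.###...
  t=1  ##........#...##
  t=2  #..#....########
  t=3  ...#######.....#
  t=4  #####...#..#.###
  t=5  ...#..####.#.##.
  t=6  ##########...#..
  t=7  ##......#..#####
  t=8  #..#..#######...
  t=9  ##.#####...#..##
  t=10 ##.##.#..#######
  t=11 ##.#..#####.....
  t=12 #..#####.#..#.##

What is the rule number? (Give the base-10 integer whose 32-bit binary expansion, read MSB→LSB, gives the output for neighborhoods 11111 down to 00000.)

1624998910

  #####|.  b31=0 t=2,i=10
  ####.|#  b30=1 t=1,i=0
  ###.#|#  b29=1 t=5,i=9
  ###..|.  b28=0 t=0,i=12
  ##.##|.  b27=0 t=9,i=2
  ##.#.|.  b26=0 t=0,i=3
  ##..#|.  b25=0 t=2,i=1
  ##...|.  b24=0 t=0,i=13
  #.###|#  b23=1 t=0,i=10
  #.##.|#  b22=1 t=5,i=13
  #.#.#|.  b21=0 t=0,i=4
  #.#..|#  b20=1 t=10,i=6
  #..##|#  b19=1 t=5,i=5
  #..#.|.  b18=0 t=2,i=2
  #...#|#  b17=1 t=1,i=12
  #....|#  b16=1 t=0,i=14
  .####|#  b15=1 t=1,i=15
  .###.|.  b14=0 t=0,i=11
  .##.#|.  b13=0 t=0,i=2
  .##..|.  b12=0 t=5,i=14
  .#.##|.  b11=0 t=0,i=9
  .#.#.|.  b10=0 t=0,i=5
  .#..#|#  b9=1 t=4,i=9
  .#...|#  b8=1 t=1,i=11
  ..###|#  b7=1 t=1,i=14
  ..##.|#  b6=1 t=0,i=1
  ..#.#|#  b5=1 t=4,i=11
  ..#..|#  b4=1 t=1,i=10
  ...##|#  b3=1 t=0,i=0
  ...#.|#  b2=1 t=1,i=9
  ....#|#  b1=1 t=0,i=15
  .....|.  b0=0 t=1,i=4
  bits 01100000110110111000001111111110 = 1624998910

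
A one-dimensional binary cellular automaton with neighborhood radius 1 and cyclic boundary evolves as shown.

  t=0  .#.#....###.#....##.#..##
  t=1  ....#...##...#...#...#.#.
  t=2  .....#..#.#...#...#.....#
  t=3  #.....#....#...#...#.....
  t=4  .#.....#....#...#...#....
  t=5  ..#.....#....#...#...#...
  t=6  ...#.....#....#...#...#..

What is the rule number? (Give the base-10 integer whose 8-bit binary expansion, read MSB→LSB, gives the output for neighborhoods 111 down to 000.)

  ### -> #   bit 7 = 1  t=0,i=9
  ##. -> .   bit 6 = 0  t=0,i=10
  #.# -> .   bit 5 = 0  t=0,i=0
  #.. -> #   bit 4 = 1  t=0,i=4
  .## -> #   bit 3 = 1  t=0,i=8
  .#. -> .   bit 2 = 0  t=0,i=1
  ..# -> .   bit 1 = 0  t=0,i=7
  ... -> .   bit 0 = 0  t=0,i=5
  bits 10011000 = 152

152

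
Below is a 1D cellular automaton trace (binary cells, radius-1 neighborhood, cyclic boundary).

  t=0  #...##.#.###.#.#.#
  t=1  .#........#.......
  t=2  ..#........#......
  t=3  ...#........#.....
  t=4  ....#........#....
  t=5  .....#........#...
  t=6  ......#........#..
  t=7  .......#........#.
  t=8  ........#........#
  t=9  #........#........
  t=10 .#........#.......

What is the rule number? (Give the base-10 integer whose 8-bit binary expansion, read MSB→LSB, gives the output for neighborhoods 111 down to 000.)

  nb ###: next=#  (t=0,i=10, bit7=1)
  nb ##.: next=.  (t=0,i=0, bit6=0)
  nb #.#: next=.  (t=0,i=6, bit5=0)
  nb #..: next=#  (t=0,i=1, bit4=1)
  nb .##: next=.  (t=0,i=4, bit3=0)
  nb .#.: next=.  (t=0,i=7, bit2=0)
  nb ..#: next=.  (t=0,i=3, bit1=0)
  nb ...: next=.  (t=0,i=2, bit0=0)
  bits 10010000 = 144

144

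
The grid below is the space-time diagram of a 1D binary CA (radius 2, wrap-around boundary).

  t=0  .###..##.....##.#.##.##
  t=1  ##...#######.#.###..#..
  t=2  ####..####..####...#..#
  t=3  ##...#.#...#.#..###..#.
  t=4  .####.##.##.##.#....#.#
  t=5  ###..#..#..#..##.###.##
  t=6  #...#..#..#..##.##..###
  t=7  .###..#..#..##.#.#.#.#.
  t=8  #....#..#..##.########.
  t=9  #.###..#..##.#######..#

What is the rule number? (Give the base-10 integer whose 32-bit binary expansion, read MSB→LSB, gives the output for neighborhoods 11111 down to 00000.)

2378144839

  #####|#  b31=1 t=1,i=7
  ####.|.  b30=0 t=1,i=10
  ###.#|.  b29=0 t=1,i=11
  ###..|.  b28=0 t=0,i=3
  ##.##|#  b27=1 t=0,i=0
  ##.#.|#  b26=1 t=0,i=15
  ##..#|.  b25=0 t=0,i=4
  ##...|#  b24=1 t=0,i=8
  #.###|#  b23=1 t=0,i=1
  #.##.|.  b22=0 t=0,i=18
  #.#.#|#  b21=1 t=0,i=16
  #.#..|#  b20=1 t=3,i=7
  #..##|#  b19=1 t=0,i=5
  #..#.|#  b18=1 t=1,i=19
  #...#|#  b17=1 t=1,i=3
  #....|#  b16=1 t=0,i=9
  .####|#  b15=1 t=1,i=6
  .###.|.  b14=0 t=0,i=2
  .##.#|.  b13=0 t=0,i=14
  .##..|#  b12=1 t=0,i=7
  .#.##|#  b11=1 t=0,i=17
  .#.#.|#  b10=1 t=3,i=6
  .#..#|.  b9=0 t=1,i=21
  .#...|.  b8=0 t=3,i=8
  ..###|.  b7=0 t=1,i=5
  ..##.|#  b6=1 t=0,i=6
  ..#.#|.  b5=0 t=3,i=5
  ..#..|.  b4=0 t=1,i=20
  ...##|.  b3=0 t=0,i=12
  ...#.|#  b2=1 t=2,i=18
  ....#|#  b1=1 t=0,i=11
  .....|#  b0=1 t=0,i=10
  bits 10001101101111111001110001000111 = 2378144839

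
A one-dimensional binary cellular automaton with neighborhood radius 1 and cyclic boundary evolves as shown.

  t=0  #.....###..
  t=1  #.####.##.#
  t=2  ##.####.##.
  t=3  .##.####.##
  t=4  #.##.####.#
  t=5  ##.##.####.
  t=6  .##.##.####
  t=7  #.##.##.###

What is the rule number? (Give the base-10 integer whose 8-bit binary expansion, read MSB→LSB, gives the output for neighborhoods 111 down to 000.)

231

  [7] ### => #  t=0,i=7
  [6] ##. => #  t=0,i=8
  [5] #.# => #  t=1,i=1
  [4] #.. => .  t=0,i=1
  [3] .## => .  t=0,i=6
  [2] .#. => #  t=0,i=0
  [1] ..# => #  t=0,i=5
  [0] ... => #  t=0,i=2
  bits 11100111 = 231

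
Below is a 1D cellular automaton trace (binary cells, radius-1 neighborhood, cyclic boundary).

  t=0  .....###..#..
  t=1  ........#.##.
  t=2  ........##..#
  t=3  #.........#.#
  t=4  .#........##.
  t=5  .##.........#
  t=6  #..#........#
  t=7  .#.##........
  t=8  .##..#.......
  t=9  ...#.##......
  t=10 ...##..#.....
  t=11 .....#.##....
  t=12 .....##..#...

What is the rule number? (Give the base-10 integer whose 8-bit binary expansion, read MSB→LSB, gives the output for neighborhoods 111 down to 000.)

52

  [7] ### => .  t=0,i=6
  [6] ##. => .  t=0,i=7
  [5] #.# => #  t=1,i=9
  [4] #.. => #  t=0,i=8
  [3] .## => .  t=0,i=5
  [2] .#. => #  t=0,i=10
  [1] ..# => .  t=0,i=4
  [0] ... => .  t=0,i=0
  bits 00110100 = 52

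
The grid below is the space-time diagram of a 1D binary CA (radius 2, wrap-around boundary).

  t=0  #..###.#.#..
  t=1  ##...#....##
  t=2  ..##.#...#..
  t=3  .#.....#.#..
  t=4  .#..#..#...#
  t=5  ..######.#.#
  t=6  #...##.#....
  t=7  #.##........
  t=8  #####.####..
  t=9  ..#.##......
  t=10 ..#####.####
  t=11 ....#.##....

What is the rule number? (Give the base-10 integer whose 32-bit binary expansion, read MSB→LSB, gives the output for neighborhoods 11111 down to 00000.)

  ##### -> #   bit 31 = 1  t=5,i=4
  ####. -> .   bit 30 = 0  t=1,i=0
  ###.# -> #   bit 29 = 1  t=0,i=5
  ###.. -> .   bit 28 = 0  t=1,i=1
  ##.## -> #   bit 27 = 1  t=8,i=5
  ##.#. -> .   bit 26 = 0  t=0,i=6
  ##..# -> .   bit 25 = 0  t=8,i=10
  ##... -> #   bit 24 = 1  t=1,i=2
  #.### -> .   bit 23 = 0  t=8,i=6
  #.##. -> #   bit 22 = 1  t=7,i=2
  #.#.# -> .   bit 21 = 0  t=0,i=7
  #.#.. -> .   bit 20 = 0  t=0,i=9
  #..## -> .   bit 19 = 0  t=0,i=2
  #..#. -> #   bit 18 = 1  t=0,i=11
  #...# -> #   bit 17 = 1  t=1,i=3
  #.... -> .   bit 16 = 0  t=1,i=7
  .#### -> .   bit 15 = 0  t=1,i=11
  .###. -> .   bit 14 = 0  t=0,i=4
  .##.# -> .   bit 13 = 0  t=2,i=3
  .##.. -> #   bit 12 = 1  t=7,i=3
  .#.## -> #   bit 11 = 1  t=7,i=1
  .#.#. -> .   bit 10 = 0  t=0,i=8
  .#..# -> #   bit 9 = 1  t=0,i=1
  .#... -> .   bit 8 = 0  t=1,i=6
  ..### -> .   bit 7 = 0  t=0,i=3
  ..##. -> .   bit 6 = 0  t=2,i=2
  ..#.# -> #   bit 5 = 1  t=3,i=7
  ..#.. -> #   bit 4 = 1  t=0,i=0
  ...## -> #   bit 3 = 1  t=1,i=9
  ...#. -> .   bit 2 = 0  t=1,i=4
  ....# -> .   bit 1 = 0  t=1,i=8
  ..... -> #   bit 0 = 1  t=3,i=4
  bits 10101001010001100001101000111001 = 2839943737

2839943737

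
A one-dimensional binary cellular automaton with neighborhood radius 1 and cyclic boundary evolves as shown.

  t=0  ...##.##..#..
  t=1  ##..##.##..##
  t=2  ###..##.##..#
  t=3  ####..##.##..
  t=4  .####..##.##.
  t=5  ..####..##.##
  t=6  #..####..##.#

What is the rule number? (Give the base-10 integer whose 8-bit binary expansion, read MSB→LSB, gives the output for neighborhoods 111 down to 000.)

  ### -> #   bit 7 = 1  t=1,i=0
  ##. -> #   bit 6 = 1  t=0,i=4
  #.# -> #   bit 5 = 1  t=0,i=5
  #.. -> #   bit 4 = 1  t=0,i=8
  .## -> .   bit 3 = 0  t=0,i=3
  .#. -> .   bit 2 = 0  t=0,i=10
  ..# -> .   bit 1 = 0  t=0,i=2
  ... -> #   bit 0 = 1  t=0,i=0
  bits 11110001 = 241

241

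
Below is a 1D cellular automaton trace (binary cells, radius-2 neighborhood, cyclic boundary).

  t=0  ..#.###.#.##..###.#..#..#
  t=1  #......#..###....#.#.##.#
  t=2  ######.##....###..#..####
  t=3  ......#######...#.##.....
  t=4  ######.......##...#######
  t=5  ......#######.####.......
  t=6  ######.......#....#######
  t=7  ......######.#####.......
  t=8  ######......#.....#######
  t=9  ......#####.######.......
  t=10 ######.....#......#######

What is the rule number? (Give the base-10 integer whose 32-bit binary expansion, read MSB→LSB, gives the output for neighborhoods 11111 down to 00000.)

  nb #####: next=.  (t=2,i=0, bit31=0)
  nb ####.: next=.  (t=2,i=4, bit30=0)
  nb ###.#: next=.  (t=0,i=6, bit29=0)
  nb ###..: next=.  (t=1,i=12, bit28=0)
  nb ##.##: next=#  (t=1,i=23, bit27=1)
  nb ##.#.: next=#  (t=0,i=7, bit26=1)
  nb ##..#: next=#  (t=0,i=12, bit25=1)
  nb ##...: next=#  (t=1,i=1, bit24=1)
  nb #.###: next=.  (t=0,i=4, bit23=0)
  nb #.##.: next=#  (t=0,i=10, bit22=1)
  nb #.#.#: next=.  (t=0,i=8, bit21=0)
  nb #.#..: next=.  (t=0,i=18, bit20=0)
  nb #..##: next=.  (t=0,i=13, bit19=0)
  nb #..#.: next=.  (t=0,i=1, bit18=0)
  nb #...#: next=#  (t=3,i=14, bit17=1)
  nb #....: next=#  (t=1,i=2, bit16=1)
  nb .####: next=.  (t=2,i=22, bit15=0)
  nb .###.: next=.  (t=0,i=5, bit14=0)
  nb .##.#: next=#  (t=1,i=22, bit13=1)
  nb .##..: next=#  (t=0,i=11, bit12=1)
  nb .#.##: next=.  (t=0,i=3, bit11=0)
  nb .#.#.: next=#  (t=1,i=18, bit10=1)
  nb .#..#: next=#  (t=0,i=0, bit9=1)
  nb .#...: next=#  (t=6,i=14, bit8=1)
  nb ..###: next=.  (t=0,i=14, bit7=0)
  nb ..##.: next=.  (t=4,i=13, bit6=0)
  nb ..#.#: next=.  (t=0,i=2, bit5=0)
  nb ..#..: next=#  (t=0,i=21, bit4=1)
  nb ...##: next=#  (t=2,i=12, bit3=1)
  nb ...#.: next=.  (t=1,i=6, bit2=0)
  nb ....#: next=#  (t=1,i=5, bit1=1)
  nb .....: next=#  (t=1,i=3, bit0=1)
  bits 00001111010000110011011100011011 = 256063259

256063259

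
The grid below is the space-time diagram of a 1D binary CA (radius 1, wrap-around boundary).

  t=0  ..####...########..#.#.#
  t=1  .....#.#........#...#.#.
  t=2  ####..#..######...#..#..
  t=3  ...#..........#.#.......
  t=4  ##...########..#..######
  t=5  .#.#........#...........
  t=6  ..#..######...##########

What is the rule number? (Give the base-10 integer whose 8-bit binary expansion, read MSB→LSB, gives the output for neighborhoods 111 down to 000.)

  nb ###: next=.  (t=0,i=3, bit7=0)
  nb ##.: next=#  (t=0,i=5, bit6=1)
  nb #.#: next=#  (t=0,i=20, bit5=1)
  nb #..: next=.  (t=0,i=0, bit4=0)
  nb .##: next=.  (t=0,i=2, bit3=0)
  nb .#.: next=.  (t=0,i=19, bit2=0)
  nb ..#: next=.  (t=0,i=1, bit1=0)
  nb ...: next=#  (t=0,i=7, bit0=1)
  bits 01100001 = 97

97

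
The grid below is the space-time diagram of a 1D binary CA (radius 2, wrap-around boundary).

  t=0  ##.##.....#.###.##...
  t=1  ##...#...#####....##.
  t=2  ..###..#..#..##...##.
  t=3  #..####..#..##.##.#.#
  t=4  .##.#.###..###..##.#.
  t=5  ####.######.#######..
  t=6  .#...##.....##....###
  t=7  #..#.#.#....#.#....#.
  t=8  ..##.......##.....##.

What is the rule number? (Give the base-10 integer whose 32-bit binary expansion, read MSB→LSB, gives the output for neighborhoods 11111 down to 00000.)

  ##### -> .   bit 31 = 0  t=1,i=11
  ####. -> .   bit 30 = 0  t=1,i=12
  ###.# -> .   bit 29 = 0  t=0,i=14
  ###.. -> #   bit 28 = 1  t=1,i=13
  ##.## -> .   bit 27 = 0  t=0,i=2
  ##.#. -> #   bit 26 = 1  t=3,i=17
  ##..# -> #   bit 25 = 1  t=2,i=5
  ##... -> #   bit 24 = 1  t=0,i=5
  #.### -> #   bit 23 = 1  t=0,i=12
  #.##. -> .   bit 22 = 0  t=0,i=3
  #.#.# -> .   bit 21 = 0  t=3,i=18
  #.#.. -> .   bit 20 = 0  t=4,i=19
  #..## -> #   bit 19 = 1  t=2,i=12
  #..#. -> #   bit 18 = 1  t=2,i=6
  #...# -> #   bit 17 = 1  t=0,i=19
  #.... -> .   bit 16 = 0  t=0,i=6
  .#### -> #   bit 15 = 1  t=1,i=10
  .###. -> #   bit 14 = 1  t=0,i=13
  .##.# -> #   bit 13 = 1  t=0,i=1
  .##.. -> .   bit 12 = 0  t=0,i=4
  .#.## -> #   bit 11 = 1  t=0,i=11
  .#.#. -> .   bit 10 = 0  t=7,i=4
  .#..# -> .   bit 9 = 0  t=2,i=8
  .#... -> .   bit 8 = 0  t=1,i=6
  ..### -> .   bit 7 = 0  t=1,i=9
  ..##. -> #   bit 6 = 1  t=0,i=0
  ..#.# -> #   bit 5 = 1  t=0,i=10
  ..#.. -> .   bit 4 = 0  t=1,i=5
  ...## -> .   bit 3 = 0  t=0,i=20
  ...#. -> #   bit 2 = 1  t=0,i=9
  ....# -> .   bit 1 = 0  t=0,i=8
  ..... -> .   bit 0 = 0  t=0,i=7
  bits 00010111100011101110100001100100 = 395241572

395241572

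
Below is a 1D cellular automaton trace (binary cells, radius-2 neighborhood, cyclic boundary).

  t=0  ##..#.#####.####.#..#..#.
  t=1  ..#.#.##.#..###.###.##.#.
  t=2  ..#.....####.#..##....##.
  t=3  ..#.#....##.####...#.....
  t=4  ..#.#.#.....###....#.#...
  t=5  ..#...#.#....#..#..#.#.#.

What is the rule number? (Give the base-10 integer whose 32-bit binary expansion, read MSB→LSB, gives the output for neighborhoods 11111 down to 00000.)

1184481840

  [31] ##### => .  t=0,i=8
  [30] ####. => #  t=0,i=9
  [29] ###.# => .  t=0,i=10
  [28] ###.. => .  t=3,i=15
  [27] ##.## => .  t=0,i=11
  [26] ##.#. => #  t=0,i=16
  [25] ##..# => #  t=0,i=2
  [24] ##... => .  t=2,i=18
  [23] #.### => #  t=0,i=6
  [22] #.##. => .  t=0,i=0
  [21] #.#.# => .  t=1,i=4
  [20] #.#.. => #  t=0,i=17
  [19] #..## => #  t=1,i=11
  [18] #..#. => .  t=0,i=3
  [17] #...# => .  t=1,i=0
  [16] #.... => #  t=2,i=4
  [15] .#### => #  t=0,i=7
  [14] .###. => #  t=1,i=13
  [13] .##.# => .  t=1,i=7
  [12] .##.. => .  t=0,i=1
  [11] .#.## => .  t=0,i=5
  [10] .#.#. => .  t=1,i=3
  [9] .#..# => #  t=0,i=18
  [8] .#... => .  t=1,i=24
  [7] ..### => .  t=1,i=12
  [6] ..##. => .  t=2,i=16
  [5] ..#.# => #  t=0,i=4
  [4] ..#.. => #  t=0,i=20
  [3] ...## => .  t=2,i=7
  [2] ...#. => .  t=1,i=1
  [1] ....# => .  t=2,i=6
  [0] ..... => .  t=2,i=5
  bits 01000110100110011100001000110000 = 1184481840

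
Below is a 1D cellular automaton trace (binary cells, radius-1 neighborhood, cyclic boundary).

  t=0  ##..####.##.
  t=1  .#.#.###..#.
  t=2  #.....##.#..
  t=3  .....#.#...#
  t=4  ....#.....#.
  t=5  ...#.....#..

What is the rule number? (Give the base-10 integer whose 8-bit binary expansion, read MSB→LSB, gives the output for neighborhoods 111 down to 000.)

  [7] ### => #  t=0,i=5
  [6] ##. => #  t=0,i=1
  [5] #.# => .  t=0,i=8
  [4] #.. => .  t=0,i=2
  [3] .## => .  t=0,i=0
  [2] .#. => .  t=1,i=1
  [1] ..# => #  t=0,i=3
  [0] ... => .  t=2,i=2
  bits 11000010 = 194

194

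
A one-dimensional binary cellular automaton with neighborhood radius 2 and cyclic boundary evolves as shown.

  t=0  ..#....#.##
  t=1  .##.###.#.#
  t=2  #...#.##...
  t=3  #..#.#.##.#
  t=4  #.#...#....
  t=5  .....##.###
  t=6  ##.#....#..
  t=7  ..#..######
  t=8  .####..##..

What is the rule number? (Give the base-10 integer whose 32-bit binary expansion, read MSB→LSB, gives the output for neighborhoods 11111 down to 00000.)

2777487894

  #####|#  b31=1 t=7,i=7
  ####.|.  b30=0 t=7,i=9
  ###.#|#  b29=1 t=1,i=6
  ###..|.  b28=0 t=5,i=10
  ##.##|.  b27=0 t=1,i=3
  ##.#.|#  b26=1 t=1,i=7
  ##..#|.  b25=0 t=0,i=0
  ##...|#  b24=1 t=2,i=8
  #.###|#  b23=1 t=1,i=4
  #.##.|.  b22=0 t=0,i=9
  #.#.#|.  b21=0 t=1,i=8
  #.#..|.  b20=0 t=4,i=2
  #..##|#  b19=1 t=6,i=10
  #..#.|#  b18=1 t=0,i=1
  #...#|.  b17=0 t=2,i=2
  #....|#  b16=1 t=0,i=4
  .####|.  b15=0 t=7,i=6
  .###.|.  b14=0 t=1,i=5
  .##.#|.  b13=0 t=1,i=2
  .##..|#  b12=1 t=0,i=10
  .#.##|#  b11=1 t=0,i=8
  .#.#.|.  b10=0 t=1,i=9
  .#..#|#  b9=1 t=6,i=9
  .#...|.  b8=0 t=0,i=3
  ..###|.  b7=0 t=7,i=5
  ..##.|.  b6=0 t=5,i=5
  ..#.#|.  b5=0 t=0,i=7
  ..#..|#  b4=1 t=0,i=2
  ...##|.  b3=0 t=5,i=4
  ...#.|#  b2=1 t=0,i=6
  ....#|#  b1=1 t=0,i=5
  .....|.  b0=0 t=5,i=2
  bits 10100101100011010001101000010110 = 2777487894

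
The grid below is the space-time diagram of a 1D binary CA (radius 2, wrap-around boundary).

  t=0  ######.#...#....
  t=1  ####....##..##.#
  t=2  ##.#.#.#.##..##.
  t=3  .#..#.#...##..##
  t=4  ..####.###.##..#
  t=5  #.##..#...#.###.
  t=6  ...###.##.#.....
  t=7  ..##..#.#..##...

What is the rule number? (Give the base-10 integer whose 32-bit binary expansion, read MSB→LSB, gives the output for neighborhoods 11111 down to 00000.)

  [31] ##### => #  t=0,i=2
  [30] ####. => .  t=0,i=4
  [29] ###.# => .  t=0,i=5
  [28] ###.. => #  t=1,i=3
  [27] ##.## => #  t=1,i=14
  [26] ##.#. => .  t=0,i=6
  [25] ##..# => #  t=1,i=10
  [24] ##... => .  t=1,i=4
  [23] #.### => .  t=1,i=15
  [22] #.##. => .  t=2,i=0
  [21] #.#.# => .  t=2,i=3
  [20] #.#.. => .  t=0,i=7
  [19] #..## => .  t=1,i=11
  [18] #..#. => #  t=3,i=3
  [17] #...# => #  t=0,i=9
  [16] #.... => #  t=0,i=13
  [15] .#### => #  t=0,i=1
  [14] .###. => .  t=4,i=8
  [13] .##.# => #  t=1,i=13
  [12] .##.. => #  t=1,i=9
  [11] .#.## => .  t=2,i=8
  [10] .#.#. => #  t=2,i=4
  [9] .#..# => #  t=3,i=2
  [8] .#... => #  t=0,i=8
  [7] ..### => #  t=0,i=0
  [6] ..##. => .  t=1,i=8
  [5] ..#.# => #  t=3,i=4
  [4] ..#.. => .  t=0,i=11
  [3] ...## => #  t=0,i=15
  [2] ...#. => .  t=0,i=10
  [1] ....# => .  t=0,i=14
  [0] ..... => .  t=6,i=0
  bits 10011010000001111011011110101000 = 2584197032

2584197032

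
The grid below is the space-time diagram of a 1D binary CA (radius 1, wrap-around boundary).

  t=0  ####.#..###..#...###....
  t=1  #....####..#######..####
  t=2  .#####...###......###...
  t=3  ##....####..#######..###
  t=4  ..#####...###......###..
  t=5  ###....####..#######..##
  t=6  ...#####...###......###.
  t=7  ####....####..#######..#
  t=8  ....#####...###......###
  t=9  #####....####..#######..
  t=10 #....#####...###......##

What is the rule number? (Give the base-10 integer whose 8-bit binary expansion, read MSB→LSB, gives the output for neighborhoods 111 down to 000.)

31

  ###|.  b7=0 t=0,i=1
  ##.|.  b6=0 t=0,i=3
  #.#|.  b5=0 t=0,i=4
  #..|#  b4=1 t=0,i=6
  .##|#  b3=1 t=0,i=0
  .#.|#  b2=1 t=0,i=5
  ..#|#  b1=1 t=0,i=7
  ...|#  b0=1 t=0,i=15
  bits 00011111 = 31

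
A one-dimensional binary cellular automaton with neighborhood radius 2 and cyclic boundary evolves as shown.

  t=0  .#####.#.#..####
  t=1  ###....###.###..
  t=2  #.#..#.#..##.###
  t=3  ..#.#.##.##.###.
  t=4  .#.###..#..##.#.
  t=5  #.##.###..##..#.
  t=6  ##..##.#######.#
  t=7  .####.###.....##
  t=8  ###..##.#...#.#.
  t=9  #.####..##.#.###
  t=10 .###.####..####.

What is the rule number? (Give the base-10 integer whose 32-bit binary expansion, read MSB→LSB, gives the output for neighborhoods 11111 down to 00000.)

  nb #####: next=.  (t=0,i=3, bit31=0)
  nb ####.: next=.  (t=0,i=4, bit30=0)
  nb ###.#: next=.  (t=0,i=5, bit29=0)
  nb ###..: next=#  (t=1,i=2, bit28=1)
  nb ##.##: next=#  (t=0,i=0, bit27=1)
  nb ##.#.: next=.  (t=0,i=6, bit26=0)
  nb ##..#: next=#  (t=1,i=14, bit25=1)
  nb ##...: next=.  (t=1,i=3, bit24=0)
  nb #.###: next=#  (t=0,i=1, bit23=1)
  nb #.##.: next=.  (t=3,i=6, bit22=0)
  nb #.#.#: next=#  (t=0,i=7, bit21=1)
  nb #.#..: next=#  (t=0,i=9, bit20=1)
  nb #..##: next=#  (t=0,i=11, bit19=1)
  nb #..#.: next=#  (t=2,i=4, bit18=1)
  nb #...#: next=.  (t=3,i=0, bit17=0)
  nb #....: next=.  (t=1,i=4, bit16=0)
  nb .####: next=#  (t=0,i=2, bit15=1)
  nb .###.: next=.  (t=1,i=1, bit14=0)
  nb .##.#: next=.  (t=2,i=11, bit13=0)
  nb .##..: next=#  (t=5,i=11, bit12=1)
  nb .#.##: next=#  (t=3,i=5, bit11=1)
  nb .#.#.: next=#  (t=0,i=8, bit10=1)
  nb .#..#: next=.  (t=0,i=10, bit9=0)
  nb .#...: next=#  (t=8,i=9, bit8=1)
  nb ..###: next=#  (t=0,i=12, bit7=1)
  nb ..##.: next=#  (t=2,i=10, bit6=1)
  nb ..#.#: next=.  (t=2,i=5, bit5=0)
  nb ..#..: next=.  (t=4,i=8, bit4=0)
  nb ...##: next=.  (t=1,i=6, bit3=0)
  nb ...#.: next=#  (t=3,i=1, bit2=1)
  nb ....#: next=#  (t=1,i=5, bit1=1)
  nb .....: next=.  (t=7,i=11, bit0=0)
  bits 00011010101111001001110111000110 = 448568774

448568774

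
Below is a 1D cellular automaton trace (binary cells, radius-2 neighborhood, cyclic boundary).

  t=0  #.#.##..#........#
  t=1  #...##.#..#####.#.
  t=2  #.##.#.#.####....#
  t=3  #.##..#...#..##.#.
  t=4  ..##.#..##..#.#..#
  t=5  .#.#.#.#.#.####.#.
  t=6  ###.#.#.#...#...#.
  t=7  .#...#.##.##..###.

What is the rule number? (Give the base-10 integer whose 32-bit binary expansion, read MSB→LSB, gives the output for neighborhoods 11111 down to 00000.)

2170549421

  nb #####: next=#  (t=1,i=12, bit31=1)
  nb ####.: next=.  (t=1,i=13, bit30=0)
  nb ###.#: next=.  (t=1,i=14, bit29=0)
  nb ###..: next=.  (t=2,i=12, bit28=0)
  nb ##.##: next=.  (t=2,i=1, bit27=0)
  nb ##.#.: next=.  (t=0,i=1, bit26=0)
  nb ##..#: next=.  (t=0,i=6, bit25=0)
  nb ##...: next=#  (t=2,i=13, bit24=1)
  nb #.###: next=.  (t=2,i=9, bit23=0)
  nb #.##.: next=#  (t=0,i=4, bit22=1)
  nb #.#.#: next=.  (t=0,i=2, bit21=0)
  nb #.#..: next=#  (t=1,i=0, bit20=1)
  nb #..##: next=#  (t=1,i=9, bit19=1)
  nb #..#.: next=#  (t=0,i=7, bit18=1)
  nb #...#: next=#  (t=1,i=2, bit17=1)
  nb #....: next=#  (t=0,i=10, bit16=1)
  nb .####: next=#  (t=1,i=11, bit15=1)
  nb .###.: next=#  (t=6,i=1, bit14=1)
  nb .##.#: next=#  (t=0,i=0, bit13=1)
  nb .##..: next=#  (t=0,i=5, bit12=1)
  nb .#.##: next=.  (t=0,i=3, bit11=0)
  nb .#.#.: next=#  (t=1,i=17, bit10=1)
  nb .#..#: next=.  (t=1,i=8, bit9=0)
  nb .#...: next=.  (t=0,i=9, bit8=0)
  nb ..###: next=#  (t=1,i=10, bit7=1)
  nb ..##.: next=.  (t=0,i=17, bit6=0)
  nb ..#.#: next=#  (t=4,i=12, bit5=1)
  nb ..#..: next=.  (t=0,i=8, bit4=0)
  nb ...##: next=#  (t=0,i=16, bit3=1)
  nb ...#.: next=#  (t=3,i=9, bit2=1)
  nb ....#: next=.  (t=0,i=15, bit1=0)
  nb .....: next=#  (t=0,i=11, bit0=1)
  bits 10000001010111111111010010101101 = 2170549421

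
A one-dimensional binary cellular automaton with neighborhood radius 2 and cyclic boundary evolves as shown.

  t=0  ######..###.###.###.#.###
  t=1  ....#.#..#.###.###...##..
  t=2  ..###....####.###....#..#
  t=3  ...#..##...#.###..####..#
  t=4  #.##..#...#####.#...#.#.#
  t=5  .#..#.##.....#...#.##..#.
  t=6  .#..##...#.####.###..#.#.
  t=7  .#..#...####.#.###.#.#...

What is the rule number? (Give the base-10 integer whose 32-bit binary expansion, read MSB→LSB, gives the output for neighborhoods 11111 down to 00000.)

  [31] ##### => .  t=0,i=0
  [30] ####. => #  t=0,i=4
  [29] ###.# => .  t=0,i=10
  [28] ###.. => .  t=0,i=5
  [27] ##.## => #  t=0,i=11
  [26] ##.#. => .  t=0,i=19
  [25] ##..# => #  t=0,i=6
  [24] ##... => .  t=1,i=18
  [23] #.### => #  t=0,i=12
  [22] #.##. => .  t=4,i=2
  [21] #.#.# => .  t=0,i=20
  [20] #.#.. => .  t=1,i=6
  [19] #..## => .  t=0,i=7
  [18] #..#. => .  t=1,i=8
  [17] #...# => .  t=1,i=19
  [16] #.... => #  t=1,i=24
  [15] .#### => .  t=0,i=23
  [14] .###. => #  t=0,i=9
  [13] .##.# => .  t=4,i=0
  [12] .##.. => .  t=1,i=22
  [11] .#.## => #  t=0,i=21
  [10] .#.#. => .  t=1,i=5
  [9] .#..# => .  t=1,i=7
  [8] .#... => #  t=3,i=0
  [7] ..### => .  t=0,i=8
  [6] ..##. => #  t=1,i=21
  [5] ..#.# => #  t=1,i=4
  [4] ..#.. => #  t=2,i=21
  [3] ...## => .  t=1,i=20
  [2] ...#. => #  t=1,i=3
  [1] ....# => #  t=1,i=2
  [0] ..... => .  t=1,i=0
  bits 01001010100000010100100101110110 = 1249986934

1249986934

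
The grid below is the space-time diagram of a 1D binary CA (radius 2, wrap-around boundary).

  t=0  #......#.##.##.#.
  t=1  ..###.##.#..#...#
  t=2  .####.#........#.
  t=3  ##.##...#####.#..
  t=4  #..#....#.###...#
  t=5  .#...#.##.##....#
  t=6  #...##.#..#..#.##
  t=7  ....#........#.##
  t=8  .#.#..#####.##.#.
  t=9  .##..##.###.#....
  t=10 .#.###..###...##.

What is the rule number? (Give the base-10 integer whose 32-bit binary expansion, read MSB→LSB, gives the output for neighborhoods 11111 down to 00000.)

3804841189

  ##### -> #   bit 31 = 1  t=3,i=10
  ####. -> #   bit 30 = 1  t=2,i=3
  ###.# -> #   bit 29 = 1  t=1,i=4
  ###.. -> .   bit 28 = 0  t=4,i=12
  ##.## -> .   bit 27 = 0  t=0,i=11
  ##.#. -> .   bit 26 = 0  t=0,i=14
  ##..# -> #   bit 25 = 1  t=4,i=1
  ##... -> .   bit 24 = 0  t=3,i=5
  #.### -> #   bit 23 = 1  t=4,i=10
  #.##. -> #   bit 22 = 1  t=0,i=9
  #.#.# -> .   bit 21 = 0  t=0,i=15
  #.#.. -> .   bit 20 = 0  t=0,i=0
  #..## -> #   bit 19 = 1  t=1,i=1
  #..#. -> .   bit 18 = 0  t=1,i=11
  #...# -> .   bit 17 = 0  t=1,i=14
  #.... -> #   bit 16 = 1  t=0,i=2
  .#### -> .   bit 15 = 0  t=2,i=2
  .###. -> #   bit 14 = 1  t=1,i=3
  .##.# -> .   bit 13 = 0  t=0,i=10
  .##.. -> .   bit 12 = 0  t=3,i=4
  .#.## -> .   bit 11 = 0  t=0,i=8
  .#.#. -> #   bit 10 = 1  t=0,i=16
  .#..# -> .   bit 9 = 0  t=1,i=0
  .#... -> .   bit 8 = 0  t=0,i=1
  ..### -> #   bit 7 = 1  t=1,i=2
  ..##. -> #   bit 6 = 1  t=3,i=0
  ..#.# -> #   bit 5 = 1  t=0,i=7
  ..#.. -> .   bit 4 = 0  t=1,i=12
  ...## -> .   bit 3 = 0  t=3,i=7
  ...#. -> #   bit 2 = 1  t=0,i=6
  ....# -> .   bit 1 = 0  t=0,i=5
  ..... -> #   bit 0 = 1  t=0,i=3
  bits 11100010110010010100010011100101 = 3804841189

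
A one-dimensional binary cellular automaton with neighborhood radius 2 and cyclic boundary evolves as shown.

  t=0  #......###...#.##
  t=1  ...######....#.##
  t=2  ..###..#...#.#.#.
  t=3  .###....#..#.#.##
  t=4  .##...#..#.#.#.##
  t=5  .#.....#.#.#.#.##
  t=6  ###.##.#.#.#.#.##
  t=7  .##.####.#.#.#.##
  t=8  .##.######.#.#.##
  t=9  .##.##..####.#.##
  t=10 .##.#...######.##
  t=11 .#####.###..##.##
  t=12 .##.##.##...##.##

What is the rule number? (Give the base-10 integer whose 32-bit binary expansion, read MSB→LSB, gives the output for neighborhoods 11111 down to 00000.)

  #####|.  b31=0 t=1,i=5
  ####.|#  b30=1 t=1,i=7
  ###.#|#  b29=1 t=6,i=2
  ###..|.  b28=0 t=0,i=0
  ##.##|.  b27=0 t=3,i=0
  ##.#.|#  b26=1 t=5,i=0
  ##..#|.  b25=0 t=2,i=5
  ##...|.  b24=0 t=0,i=1
  #.###|#  b23=1 t=0,i=15
  #.##.|#  b22=1 t=1,i=15
  #.#.#|#  b21=1 t=2,i=13
  #.#..|#  b20=1 t=2,i=15
  #..##|.  b19=0 t=9,i=7
  #..#.|.  b18=0 t=2,i=6
  #...#|.  b17=0 t=0,i=11
  #....|.  b16=0 t=0,i=2
  .####|#  b15=1 t=1,i=4
  .###.|#  b14=1 t=0,i=8
  .##.#|#  b13=1 t=3,i=16
  .##..|.  b12=0 t=1,i=16
  .#.##|.  b11=0 t=0,i=14
  .#.#.|.  b10=0 t=2,i=12
  .#..#|#  b9=1 t=3,i=9
  .#...|#  b8=1 t=2,i=8
  ..###|#  b7=1 t=0,i=7
  ..##.|#  b6=1 t=11,i=12
  ..#.#|#  b5=1 t=0,i=13
  ..#..|.  b4=0 t=2,i=7
  ...##|#  b3=1 t=0,i=6
  ...#.|.  b2=0 t=0,i=12
  ....#|#  b1=1 t=0,i=5
  .....|#  b0=1 t=0,i=3
  bits 01100100111100001110001111101011 = 1693508587

1693508587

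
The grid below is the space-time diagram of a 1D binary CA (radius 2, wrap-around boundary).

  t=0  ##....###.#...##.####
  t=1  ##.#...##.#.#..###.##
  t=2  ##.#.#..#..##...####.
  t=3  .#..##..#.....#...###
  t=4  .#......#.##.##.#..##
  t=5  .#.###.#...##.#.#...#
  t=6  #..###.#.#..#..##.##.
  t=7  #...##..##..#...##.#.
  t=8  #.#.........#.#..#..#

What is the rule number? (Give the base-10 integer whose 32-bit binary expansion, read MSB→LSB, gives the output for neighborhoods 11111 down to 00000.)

4170408981

  nb #####: next=#  (t=0,i=19, bit31=1)
  nb ####.: next=#  (t=0,i=0, bit30=1)
  nb ###.#: next=#  (t=0,i=8, bit29=1)
  nb ###..: next=#  (t=0,i=1, bit28=1)
  nb ##.##: next=#  (t=0,i=16, bit27=1)
  nb ##.#.: next=.  (t=0,i=9, bit26=0)
  nb ##..#: next=.  (t=3,i=6, bit25=0)
  nb ##...: next=.  (t=0,i=2, bit24=0)
  nb #.###: next=#  (t=0,i=17, bit23=1)
  nb #.##.: next=.  (t=2,i=0, bit22=0)
  nb #.#.#: next=.  (t=1,i=10, bit21=0)
  nb #.#..: next=#  (t=0,i=10, bit20=1)
  nb #..##: next=.  (t=1,i=14, bit19=0)
  nb #..#.: next=.  (t=2,i=7, bit18=0)
  nb #...#: next=#  (t=0,i=12, bit17=1)
  nb #....: next=#  (t=0,i=3, bit16=1)
  nb .####: next=.  (t=0,i=18, bit15=0)
  nb .###.: next=#  (t=0,i=7, bit14=1)
  nb .##.#: next=#  (t=0,i=15, bit13=1)
  nb .##..: next=.  (t=2,i=12, bit12=0)
  nb .#.##: next=.  (t=4,i=9, bit11=0)
  nb .#.#.: next=#  (t=1,i=11, bit10=1)
  nb .#..#: next=.  (t=1,i=13, bit9=0)
  nb .#...: next=.  (t=0,i=11, bit8=0)
  nb ..###: next=.  (t=0,i=6, bit7=0)
  nb ..##.: next=.  (t=0,i=14, bit6=0)
  nb ..#.#: next=.  (t=4,i=8, bit5=0)
  nb ..#..: next=#  (t=2,i=8, bit4=1)
  nb ...##: next=.  (t=0,i=5, bit3=0)
  nb ...#.: next=#  (t=3,i=13, bit2=1)
  nb ....#: next=.  (t=0,i=4, bit1=0)
  nb .....: next=#  (t=3,i=11, bit0=1)
  bits 11111000100100110110010000010101 = 4170408981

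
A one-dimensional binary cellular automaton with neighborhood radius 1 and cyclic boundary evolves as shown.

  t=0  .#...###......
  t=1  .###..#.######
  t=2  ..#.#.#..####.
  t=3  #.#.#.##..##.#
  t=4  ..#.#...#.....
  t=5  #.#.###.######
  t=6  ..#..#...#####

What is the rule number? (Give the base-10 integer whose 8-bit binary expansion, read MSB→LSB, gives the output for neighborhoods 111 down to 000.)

149

  ###|#  b7=1 t=0,i=6
  ##.|.  b6=0 t=0,i=7
  #.#|.  b5=0 t=1,i=0
  #..|#  b4=1 t=0,i=2
  .##|.  b3=0 t=0,i=5
  .#.|#  b2=1 t=0,i=1
  ..#|.  b1=0 t=0,i=0
  ...|#  b0=1 t=0,i=3
  bits 10010101 = 149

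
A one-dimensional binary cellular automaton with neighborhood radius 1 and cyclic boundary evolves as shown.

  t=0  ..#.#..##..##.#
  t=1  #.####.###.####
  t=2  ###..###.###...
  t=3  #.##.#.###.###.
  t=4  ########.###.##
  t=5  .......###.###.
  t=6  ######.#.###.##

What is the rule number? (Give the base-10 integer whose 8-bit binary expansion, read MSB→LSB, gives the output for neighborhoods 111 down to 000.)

125

  ###|.  b7=0 t=1,i=3
  ##.|#  b6=1 t=0,i=8
  #.#|#  b5=1 t=0,i=3
  #..|#  b4=1 t=0,i=0
  .##|#  b3=1 t=0,i=7
  .#.|#  b2=1 t=0,i=2
  ..#|.  b1=0 t=0,i=1
  ...|#  b0=1 t=2,i=13
  bits 01111101 = 125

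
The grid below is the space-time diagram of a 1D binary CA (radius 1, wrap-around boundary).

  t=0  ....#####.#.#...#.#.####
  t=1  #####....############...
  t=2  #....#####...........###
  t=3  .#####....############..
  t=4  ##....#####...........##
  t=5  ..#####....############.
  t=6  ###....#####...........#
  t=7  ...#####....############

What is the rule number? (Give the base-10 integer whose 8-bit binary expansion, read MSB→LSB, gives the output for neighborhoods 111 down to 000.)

  ###|.  b7=0 t=0,i=5
  ##.|.  b6=0 t=0,i=8
  #.#|#  b5=1 t=0,i=9
  #..|#  b4=1 t=0,i=0
  .##|#  b3=1 t=0,i=4
  .#.|#  b2=1 t=0,i=10
  ..#|#  b1=1 t=0,i=3
  ...|#  b0=1 t=0,i=1
  bits 00111111 = 63

63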